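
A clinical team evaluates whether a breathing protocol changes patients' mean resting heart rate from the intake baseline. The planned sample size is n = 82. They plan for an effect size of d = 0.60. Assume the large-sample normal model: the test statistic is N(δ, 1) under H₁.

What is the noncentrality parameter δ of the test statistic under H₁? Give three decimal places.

δ ≈ 5.433

δ = d·√n = 0.60 × √82 = 5.4332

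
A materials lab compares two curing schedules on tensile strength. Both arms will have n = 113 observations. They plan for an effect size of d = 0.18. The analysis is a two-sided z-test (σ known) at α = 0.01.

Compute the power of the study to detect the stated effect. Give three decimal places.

Power ≈ 0.111

Noncentrality parameter: δ = d·√(n/2) = 0.18 × √(113/2) = 1.3530
Critical value for a two-sided test at α = 0.01: z_{α/2} = 2.576.
Power = Φ(δ − 2.576) + Φ(−δ − 2.576) = Φ(-1.223) + Φ(-3.929) = 0.1107 + 0.0000 = 0.1107.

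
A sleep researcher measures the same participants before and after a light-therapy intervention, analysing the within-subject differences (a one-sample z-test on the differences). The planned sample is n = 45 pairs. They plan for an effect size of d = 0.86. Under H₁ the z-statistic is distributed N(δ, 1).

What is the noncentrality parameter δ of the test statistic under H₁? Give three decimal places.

δ ≈ 5.769

The noncentrality parameter scales effect size by the design's sample-size factor: δ = d·√n = 0.86 × √45 = 5.7691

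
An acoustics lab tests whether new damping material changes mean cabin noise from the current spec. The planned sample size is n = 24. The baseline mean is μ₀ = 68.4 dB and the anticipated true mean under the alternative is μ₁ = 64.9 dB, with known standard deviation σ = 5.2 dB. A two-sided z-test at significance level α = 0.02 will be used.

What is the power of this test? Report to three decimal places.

Standardized effect: d = |μ₁ − μ₀| / σ = |64.9 − 68.4| / 5.2 = 0.6731
Noncentrality parameter: δ = d·√n = 0.6731 × √24 = 3.2974
Two-sided α = 0.02 → critical value z_{0.01} = 2.326.
Power = Φ(δ − 2.326) + Φ(−δ − 2.326) = Φ(0.971) + Φ(-5.624) = 0.8342 + 0.0000 = 0.8342.

Power ≈ 0.834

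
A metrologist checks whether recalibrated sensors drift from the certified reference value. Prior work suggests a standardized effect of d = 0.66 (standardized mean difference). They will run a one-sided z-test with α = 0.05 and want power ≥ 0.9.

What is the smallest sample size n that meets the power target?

For power 0.9 need Φ(δ − z_{0.05}) = 0.9, so δ = z_{0.05} + z_{0.10} = 1.645 + 1.282 = 2.926.
δ = d·√n ⇒ n = (δ/d)² = (2.926 / 0.66)² = 19.66.
Round up to the next whole unit.

n = 20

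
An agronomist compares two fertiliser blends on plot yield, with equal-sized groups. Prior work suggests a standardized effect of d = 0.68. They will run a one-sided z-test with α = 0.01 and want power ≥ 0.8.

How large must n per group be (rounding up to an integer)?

For power 0.8 need Φ(δ − z_{0.01}) = 0.8, so δ = z_{0.01} + z_{0.20} = 2.326 + 0.842 = 3.168.
δ = d·√(n/2) ⇒ n = 2(δ/d)² = 2 × (3.168 / 0.68)² = 43.41.
Round up to the next whole unit.

n = 44 per group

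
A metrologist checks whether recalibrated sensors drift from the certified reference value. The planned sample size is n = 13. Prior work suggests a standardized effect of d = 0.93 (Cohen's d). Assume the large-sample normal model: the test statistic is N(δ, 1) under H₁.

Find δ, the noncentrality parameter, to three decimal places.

δ = d·√n = 0.93 × √13 = 3.3532

δ ≈ 3.353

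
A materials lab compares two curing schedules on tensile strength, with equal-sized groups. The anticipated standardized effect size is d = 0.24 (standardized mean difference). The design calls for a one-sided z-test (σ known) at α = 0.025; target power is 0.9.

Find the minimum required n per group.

For power 0.9 need Φ(δ − z_{0.025}) = 0.9, so δ = z_{0.025} + z_{0.10} = 1.960 + 1.282 = 3.242.
δ = d·√(n/2) ⇒ n = 2(δ/d)² = 2 × (3.242 / 0.24)² = 364.84.
Rounding up, n = 365 per group.

n = 365 per group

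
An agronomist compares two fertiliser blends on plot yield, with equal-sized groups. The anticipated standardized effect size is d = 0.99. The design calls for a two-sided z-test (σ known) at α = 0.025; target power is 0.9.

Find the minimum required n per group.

n = 26 per group

For power 0.9 need Φ(δ − z_{0.0125}) = 0.9, so δ = z_{0.0125} + z_{0.10} = 2.241 + 1.282 = 3.523.
(For δ > 0 the lower-tail rejection region contributes negligibly to power, so the one-term inversion is standard.)
δ = d·√(n/2) ⇒ n = 2(δ/d)² = 2 × (3.523 / 0.99)² = 25.33.
Rounding up, n = 26 per group.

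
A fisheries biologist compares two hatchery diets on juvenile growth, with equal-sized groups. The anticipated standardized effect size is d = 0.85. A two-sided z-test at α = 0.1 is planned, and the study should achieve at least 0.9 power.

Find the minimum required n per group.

Set Φ(δ − 1.645) = 0.9; then δ − 1.645 = Φ⁻¹(0.9) = 1.282, giving δ = 2.926.
(For δ > 0 the lower-tail rejection region contributes negligibly to power, so the one-term inversion is standard.)
δ = d·√(n/2) ⇒ n = 2(δ/d)² = 2 × (2.926 / 0.85)² = 23.71.
Rounding up, n = 24 per group.

n = 24 per group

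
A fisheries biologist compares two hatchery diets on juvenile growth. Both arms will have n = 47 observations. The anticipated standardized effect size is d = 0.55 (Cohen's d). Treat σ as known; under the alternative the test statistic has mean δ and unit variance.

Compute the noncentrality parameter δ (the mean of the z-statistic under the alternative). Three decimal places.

δ ≈ 2.666

The noncentrality parameter scales effect size by the design's sample-size factor: δ = d·√(n/2) = 0.55 × √(47/2) = 2.6662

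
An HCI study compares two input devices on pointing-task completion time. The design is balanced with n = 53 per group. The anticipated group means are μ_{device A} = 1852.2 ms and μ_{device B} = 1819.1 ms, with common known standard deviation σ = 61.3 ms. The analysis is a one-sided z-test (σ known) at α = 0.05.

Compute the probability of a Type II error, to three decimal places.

β ≈ 0.128

Standardized effect: d = |μ_{device A} − μ_{device B}| / σ = |1852.2 − 1819.1| / 61.3 = 0.5400
Noncentrality parameter: δ = d·√(n/2) = 0.5400 × √(53/2) = 2.7797
One-sided α = 0.05 → critical value z_{0.05} = 1.645.
Power = Φ(δ − 1.645) = Φ(1.135) = 0.8718.
Type II error: β = 1 − power = 1 − 0.8718 = 0.1282.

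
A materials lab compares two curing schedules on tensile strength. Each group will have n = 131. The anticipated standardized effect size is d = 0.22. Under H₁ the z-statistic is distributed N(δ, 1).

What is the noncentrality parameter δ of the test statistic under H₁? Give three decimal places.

δ ≈ 1.781

The noncentrality parameter scales effect size by the design's sample-size factor: δ = d·√(n/2) = 0.22 × √(131/2) = 1.7805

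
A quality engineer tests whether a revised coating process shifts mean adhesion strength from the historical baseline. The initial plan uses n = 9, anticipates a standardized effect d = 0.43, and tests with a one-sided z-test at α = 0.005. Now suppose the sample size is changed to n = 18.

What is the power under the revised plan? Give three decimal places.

Power ≈ 0.226

With n = 18: δ = d·√n = 0.43 × √18 = 1.8243. Critical value z_{0.005} = 2.576.
Revised power = Φ(δ − 2.576) = Φ(-0.751) = 0.2262.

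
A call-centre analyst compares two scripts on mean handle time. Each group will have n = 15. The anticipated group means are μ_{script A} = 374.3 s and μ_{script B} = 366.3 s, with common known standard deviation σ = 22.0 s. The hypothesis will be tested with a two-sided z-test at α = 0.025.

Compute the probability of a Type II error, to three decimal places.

β ≈ 0.893

Standardized effect: d = |μ_{script A} − μ_{script B}| / σ = |374.3 − 366.3| / 22.0 = 0.3636
Noncentrality parameter: δ = d·√(n/2) = 0.3636 × √(15/2) = 0.9959
Critical value for a two-sided test at α = 0.025: z_{α/2} = 2.241.
Power = Φ(δ − 2.241) + Φ(−δ − 2.241) = Φ(-1.246) + Φ(-3.237) = 0.1065 + 0.0006 = 0.1071.
Type II error: β = 1 − power = 1 − 0.1071 = 0.8929.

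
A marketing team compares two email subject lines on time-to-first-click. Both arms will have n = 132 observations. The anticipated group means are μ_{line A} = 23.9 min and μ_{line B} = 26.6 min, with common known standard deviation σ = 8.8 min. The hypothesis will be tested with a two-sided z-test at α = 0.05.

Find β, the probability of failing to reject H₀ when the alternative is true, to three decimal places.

Standardized effect: d = |μ_{line A} − μ_{line B}| / σ = |23.9 − 26.6| / 8.8 = 0.3068
Noncentrality parameter: δ = d·√(n/2) = 0.3068 × √(132/2) = 2.4926
Critical value for a two-sided test at α = 0.05: z_{α/2} = 1.960.
Power = Φ(δ − 1.960) + Φ(−δ − 1.960) = Φ(0.533) + Φ(-4.453) = 0.7029 + 0.0000 = 0.7029.
Type II error: β = 1 − power = 1 − 0.7029 = 0.2971.

β ≈ 0.297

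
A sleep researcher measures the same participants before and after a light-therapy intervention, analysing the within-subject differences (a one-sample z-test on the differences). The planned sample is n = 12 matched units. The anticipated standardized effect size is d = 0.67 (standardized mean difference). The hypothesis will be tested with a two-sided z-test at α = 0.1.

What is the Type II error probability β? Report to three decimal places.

Noncentrality parameter: δ = d·√n = 0.67 × √12 = 2.3209
Critical value for a two-sided test at α = 0.1: z_{α/2} = 1.645.
Power = Φ(δ − 1.645) + Φ(−δ − 1.645) = Φ(0.676) + Φ(-3.966) = 0.7505 + 0.0000 = 0.7505.
Type II error: β = 1 − power = 1 − 0.7505 = 0.2495.

β ≈ 0.249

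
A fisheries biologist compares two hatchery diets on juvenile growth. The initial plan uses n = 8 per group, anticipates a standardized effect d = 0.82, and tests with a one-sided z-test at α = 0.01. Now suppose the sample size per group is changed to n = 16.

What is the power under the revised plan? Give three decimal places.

Power ≈ 0.497

With n = 16 per group: δ = d·√(n/2) = 0.82 × √(16/2) = 2.3193. Critical value z_{0.01} = 2.326.
Revised power = P(Z > 2.326 − δ) = Φ(-0.007) = 0.4972.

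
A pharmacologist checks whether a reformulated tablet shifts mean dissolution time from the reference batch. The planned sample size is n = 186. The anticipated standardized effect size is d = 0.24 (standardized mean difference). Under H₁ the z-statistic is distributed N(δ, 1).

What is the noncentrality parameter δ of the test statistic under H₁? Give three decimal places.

δ ≈ 3.273

The noncentrality parameter scales effect size by the design's sample-size factor: δ = d·√n = 0.24 × √186 = 3.2732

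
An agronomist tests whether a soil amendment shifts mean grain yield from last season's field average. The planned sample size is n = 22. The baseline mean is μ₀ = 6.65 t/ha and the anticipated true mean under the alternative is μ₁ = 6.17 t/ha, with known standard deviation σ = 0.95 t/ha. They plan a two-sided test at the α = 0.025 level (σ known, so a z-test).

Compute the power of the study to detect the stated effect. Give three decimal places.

Power ≈ 0.551

Standardized effect: d = |μ₁ − μ₀| / σ = |6.17 − 6.65| / 0.95 = 0.5053
Noncentrality parameter: δ = d·√n = 0.5053 × √22 = 2.3699
Critical value for a two-sided test at α = 0.025: z_{α/2} = 2.241.
Power = Φ(δ − 2.241) + Φ(−δ − 2.241) = Φ(0.128) + Φ(-4.611) = 0.5511 + 0.0000 = 0.5511.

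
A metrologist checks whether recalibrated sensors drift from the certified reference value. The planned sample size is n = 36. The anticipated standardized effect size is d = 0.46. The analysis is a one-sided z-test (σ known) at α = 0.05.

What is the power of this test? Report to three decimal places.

Noncentrality parameter: λ = d·√n = 0.46 × √36 = 2.7600
One-sided α = 0.05 → critical value z_{0.05} = 1.645.
Power = P(Z > 1.645 − λ) = Φ(1.115) = 0.8676.

Power ≈ 0.868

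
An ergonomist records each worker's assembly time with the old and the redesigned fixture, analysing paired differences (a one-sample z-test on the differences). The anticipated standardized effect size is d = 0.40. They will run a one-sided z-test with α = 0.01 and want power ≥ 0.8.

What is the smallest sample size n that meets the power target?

For power 0.8 need Φ(δ − z_{0.01}) = 0.8, so δ = z_{0.01} + z_{0.20} = 2.326 + 0.842 = 3.168.
δ = d·√n ⇒ n = (δ/d)² = (3.168 / 0.40)² = 62.73.
Rounding up, n = 63.

n = 63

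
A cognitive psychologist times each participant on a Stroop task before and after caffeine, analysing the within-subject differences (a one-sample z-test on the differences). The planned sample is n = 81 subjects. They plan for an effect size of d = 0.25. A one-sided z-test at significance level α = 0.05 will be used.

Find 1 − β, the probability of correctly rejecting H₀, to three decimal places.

Power ≈ 0.727

Noncentrality parameter: δ = d·√n = 0.25 × √81 = 2.2500
Critical value for a one-sided test at α = 0.05: z_α = 1.645.
Power = P(Z > 1.645 − δ) = Φ(0.605) = 0.7275.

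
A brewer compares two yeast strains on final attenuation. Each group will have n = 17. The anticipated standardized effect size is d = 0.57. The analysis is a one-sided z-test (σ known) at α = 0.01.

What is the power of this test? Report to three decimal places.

Noncentrality parameter: δ = d·√(n/2) = 0.57 × √(17/2) = 1.6618
Critical value for a one-sided test at α = 0.01: z_α = 2.326.
Power = Φ(δ − 2.326) = Φ(-0.665) = 0.2532.

Power ≈ 0.253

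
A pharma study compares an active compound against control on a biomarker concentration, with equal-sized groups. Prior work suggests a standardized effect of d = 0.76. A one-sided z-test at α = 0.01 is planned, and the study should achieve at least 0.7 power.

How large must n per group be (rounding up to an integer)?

For power 0.7 need Φ(δ − z_{0.01}) = 0.7, so δ = z_{0.01} + z_{0.30} = 2.326 + 0.524 = 2.851.
δ = d·√(n/2) ⇒ n = 2(δ/d)² = 2 × (2.851 / 0.76)² = 28.14.
Rounding up, n = 29 per group.

n = 29 per group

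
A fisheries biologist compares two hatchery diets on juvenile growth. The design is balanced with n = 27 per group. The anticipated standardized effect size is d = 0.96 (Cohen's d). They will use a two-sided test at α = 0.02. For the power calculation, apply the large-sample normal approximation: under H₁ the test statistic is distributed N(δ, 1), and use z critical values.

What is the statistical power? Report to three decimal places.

Noncentrality parameter: δ = d·√(n/2) = 0.96 × √(27/2) = 3.5273
Two-sided α = 0.02 → critical value z_{0.01} = 2.326.
Power = Φ(δ − 2.326) + Φ(−δ − 2.326) = Φ(1.201) + Φ(-5.854) = 0.8851 + 0.0000 = 0.8851.

Power ≈ 0.885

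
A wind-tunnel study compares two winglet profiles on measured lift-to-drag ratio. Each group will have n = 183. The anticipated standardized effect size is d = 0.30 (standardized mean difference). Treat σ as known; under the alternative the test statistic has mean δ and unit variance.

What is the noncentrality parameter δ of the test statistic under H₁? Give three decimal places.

δ ≈ 2.870

δ = d·√(n/2) = 0.30 × √(183/2) = 2.8697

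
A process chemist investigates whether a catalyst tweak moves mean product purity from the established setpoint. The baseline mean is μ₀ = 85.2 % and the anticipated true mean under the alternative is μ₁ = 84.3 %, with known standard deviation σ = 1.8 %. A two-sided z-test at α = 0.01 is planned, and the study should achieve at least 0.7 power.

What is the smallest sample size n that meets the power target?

Standardized effect: d = |μ₁ − μ₀| / σ = |84.3 − 85.2| / 1.8 = 0.5000
For power 0.7 need Φ(δ − z_{0.005}) = 0.7, so δ = z_{0.005} + z_{0.30} = 2.576 + 0.524 = 3.100.
(For δ > 0 the lower-tail rejection region contributes negligibly to power, so the one-term inversion is standard.)
δ = d·√n ⇒ n = (δ/d)² = (3.100 / 0.5000)² = 38.45.
Rounding up, n = 39.

n = 39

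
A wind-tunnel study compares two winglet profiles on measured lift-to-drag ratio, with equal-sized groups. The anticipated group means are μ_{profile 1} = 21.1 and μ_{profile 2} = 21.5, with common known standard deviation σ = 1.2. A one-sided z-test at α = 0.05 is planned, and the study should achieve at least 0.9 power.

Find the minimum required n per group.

Standardized effect: d = |μ_{profile 1} − μ_{profile 2}| / σ = |21.1 − 21.5| / 1.2 = 0.3333
Set Φ(δ − 1.645) = 0.9; then δ − 1.645 = Φ⁻¹(0.9) = 1.282, giving δ = 2.926.
δ = d·√(n/2) ⇒ n = 2(δ/d)² = 2 × (2.926 / 0.3333)² = 154.15.
Rounding up, n = 155 per group.

n = 155 per group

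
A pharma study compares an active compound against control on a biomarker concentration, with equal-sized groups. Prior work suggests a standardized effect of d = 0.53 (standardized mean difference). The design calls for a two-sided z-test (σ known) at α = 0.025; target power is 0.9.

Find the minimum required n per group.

Set Φ(δ − 2.241) = 0.9; then δ − 2.241 = Φ⁻¹(0.9) = 1.282, giving δ = 3.523.
(Ignoring the negligible lower-tail rejection probability gives the usual closed-form inversion.)
δ = d·√(n/2) ⇒ n = 2(δ/d)² = 2 × (3.523 / 0.53)² = 88.37.
Rounding up, n = 89 per group.

n = 89 per group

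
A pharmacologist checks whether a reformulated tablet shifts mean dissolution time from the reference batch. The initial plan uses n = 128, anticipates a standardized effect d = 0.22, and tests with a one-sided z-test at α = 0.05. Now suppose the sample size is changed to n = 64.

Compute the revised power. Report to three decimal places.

Power ≈ 0.546

With n = 64: δ = d·√n = 0.22 × √64 = 1.7600. Critical value z_{0.05} = 1.645.
Revised power = P(Z > 1.645 − δ) = Φ(0.115) = 0.5458.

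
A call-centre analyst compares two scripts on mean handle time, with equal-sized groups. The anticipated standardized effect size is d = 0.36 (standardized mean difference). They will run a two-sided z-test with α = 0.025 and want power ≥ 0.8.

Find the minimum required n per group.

n = 147 per group

For power 0.8 need Φ(δ − z_{0.0125}) = 0.8, so δ = z_{0.0125} + z_{0.20} = 2.241 + 0.842 = 3.083.
(Ignoring the negligible lower-tail rejection probability gives the usual closed-form inversion.)
δ = d·√(n/2) ⇒ n = 2(δ/d)² = 2 × (3.083 / 0.36)² = 146.68.
Rounding up, n = 147 per group.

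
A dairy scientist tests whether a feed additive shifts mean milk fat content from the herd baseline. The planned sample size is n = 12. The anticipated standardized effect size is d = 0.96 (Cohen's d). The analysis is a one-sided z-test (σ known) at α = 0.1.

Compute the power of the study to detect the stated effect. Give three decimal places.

Noncentrality parameter: δ = d·√n = 0.96 × √12 = 3.3255
Critical value for a one-sided test at α = 0.1: z_α = 1.282.
Power = P(Z > 1.282 − δ) = Φ(2.044) = 0.9795.

Power ≈ 0.980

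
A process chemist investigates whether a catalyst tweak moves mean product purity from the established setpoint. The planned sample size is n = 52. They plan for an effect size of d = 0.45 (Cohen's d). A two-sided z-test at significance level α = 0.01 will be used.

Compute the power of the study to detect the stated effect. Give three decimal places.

Power ≈ 0.748

Noncentrality parameter: δ = d·√n = 0.45 × √52 = 3.2450
Critical value for a two-sided test at α = 0.01: z_{α/2} = 2.576.
Power = Φ(δ − 2.576) + Φ(−δ − 2.576) = Φ(0.669) + Φ(-5.821) = 0.7483 + 0.0000 = 0.7483.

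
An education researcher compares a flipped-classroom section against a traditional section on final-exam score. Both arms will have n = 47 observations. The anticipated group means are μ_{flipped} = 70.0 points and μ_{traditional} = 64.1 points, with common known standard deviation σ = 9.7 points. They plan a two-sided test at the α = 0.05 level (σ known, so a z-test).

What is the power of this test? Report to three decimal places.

Standardized effect: d = |μ_{flipped} − μ_{traditional}| / σ = |70.0 − 64.1| / 9.7 = 0.6082
Noncentrality parameter: δ = d·√(n/2) = 0.6082 × √(47/2) = 2.9486
Critical value for a two-sided test at α = 0.05: z_{α/2} = 1.960.
Power = Φ(δ − 1.960) + Φ(−δ − 1.960) = Φ(0.989) + Φ(-4.909) = 0.8386 + 0.0000 = 0.8386.

Power ≈ 0.839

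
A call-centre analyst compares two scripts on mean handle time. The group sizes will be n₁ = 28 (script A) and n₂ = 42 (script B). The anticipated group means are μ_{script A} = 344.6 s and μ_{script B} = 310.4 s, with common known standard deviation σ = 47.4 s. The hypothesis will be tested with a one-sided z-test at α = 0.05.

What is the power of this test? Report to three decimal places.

Power ≈ 0.905

Standardized effect: d = |μ_{script A} − μ_{script B}| / σ = |344.6 − 310.4| / 47.4 = 0.7215
Noncentrality parameter: δ = d / √(1/n₁ + 1/n₂) = 0.7215 / √(1/28 + 1/42) = 2.9573
Critical value for a one-sided test at α = 0.05: z_α = 1.645.
Power = Φ(δ − 1.645) = Φ(1.312) = 0.9053.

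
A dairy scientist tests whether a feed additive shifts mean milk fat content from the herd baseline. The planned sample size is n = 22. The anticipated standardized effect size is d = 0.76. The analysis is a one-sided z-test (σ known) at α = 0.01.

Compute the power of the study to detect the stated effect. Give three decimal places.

Noncentrality parameter: λ = d·√n = 0.76 × √22 = 3.5647
Critical value for a one-sided test at α = 0.01: z_α = 2.326.
Power = Φ(λ − 2.326) = Φ(1.238) = 0.8922.

Power ≈ 0.892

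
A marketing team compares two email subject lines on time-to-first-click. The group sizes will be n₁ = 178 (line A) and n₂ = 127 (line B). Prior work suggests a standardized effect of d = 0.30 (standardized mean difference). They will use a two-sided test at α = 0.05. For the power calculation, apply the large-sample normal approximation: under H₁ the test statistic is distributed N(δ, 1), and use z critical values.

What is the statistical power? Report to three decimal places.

Power ≈ 0.733

Noncentrality parameter: δ = d / √(1/n₁ + 1/n₂) = 0.30 / √(1/178 + 1/127) = 2.5828
Two-sided α = 0.05 → critical value z_{0.025} = 1.960.
Power = Φ(δ − 1.960) + Φ(−δ − 1.960) = Φ(0.623) + Φ(-4.543) = 0.7333 + 0.0000 = 0.7333.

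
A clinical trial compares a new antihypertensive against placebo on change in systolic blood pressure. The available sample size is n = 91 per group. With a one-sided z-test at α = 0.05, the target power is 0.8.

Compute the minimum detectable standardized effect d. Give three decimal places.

d ≈ 0.369

Required noncentrality: δ = z_{0.05} + z_{0.20} = 1.645 + 0.842 = 2.486.
δ = d·√(n/2) ⇒ d = δ/√(n/2) = 2.486/√(91/2) = 0.3686.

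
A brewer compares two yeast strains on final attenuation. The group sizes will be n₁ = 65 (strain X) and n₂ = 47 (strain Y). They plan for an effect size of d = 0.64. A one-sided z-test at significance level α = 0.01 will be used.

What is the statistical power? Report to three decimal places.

Noncentrality parameter: δ = d / √(1/n₁ + 1/n₂) = 0.64 / √(1/65 + 1/47) = 3.3425
Critical value for a one-sided test at α = 0.01: z_α = 2.326.
Power = Φ(δ − 2.326) = Φ(1.016) = 0.8452.

Power ≈ 0.845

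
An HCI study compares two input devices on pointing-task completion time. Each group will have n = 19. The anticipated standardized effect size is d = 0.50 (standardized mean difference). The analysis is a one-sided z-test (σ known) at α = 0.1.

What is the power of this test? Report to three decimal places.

Noncentrality parameter: δ = d·√(n/2) = 0.50 × √(19/2) = 1.5411
One-sided α = 0.1 → critical value z_{0.1} = 1.282.
Power = P(Z > 1.282 − δ) = Φ(0.260) = 0.6024.

Power ≈ 0.602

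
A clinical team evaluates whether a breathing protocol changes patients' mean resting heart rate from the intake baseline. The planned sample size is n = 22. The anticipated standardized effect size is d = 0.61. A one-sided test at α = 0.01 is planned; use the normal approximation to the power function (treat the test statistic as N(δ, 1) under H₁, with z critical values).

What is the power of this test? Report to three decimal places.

Power ≈ 0.704

Noncentrality parameter: δ = d·√n = 0.61 × √22 = 2.8612
Critical value for a one-sided test at α = 0.01: z_α = 2.326.
Power = Φ(δ − 2.326) = Φ(0.535) = 0.7036.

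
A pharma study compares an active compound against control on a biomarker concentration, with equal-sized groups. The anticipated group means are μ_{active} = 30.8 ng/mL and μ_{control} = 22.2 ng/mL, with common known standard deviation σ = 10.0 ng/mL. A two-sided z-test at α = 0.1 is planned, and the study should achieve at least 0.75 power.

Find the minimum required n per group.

Standardized effect: d = |μ_{active} − μ_{control}| / σ = |30.8 − 22.2| / 10.0 = 0.8600
For power 0.75 need Φ(δ − z_{0.05}) = 0.75, so δ = z_{0.05} + z_{0.25} = 1.645 + 0.674 = 2.319.
(The Φ(−δ − z_{α/2}) term is vanishingly small for δ > 0 and is dropped in the standard sample-size formula.)
δ = d·√(n/2) ⇒ n = 2(δ/d)² = 2 × (2.319 / 0.8600)² = 14.55.
Round up to the next whole unit.

n = 15 per group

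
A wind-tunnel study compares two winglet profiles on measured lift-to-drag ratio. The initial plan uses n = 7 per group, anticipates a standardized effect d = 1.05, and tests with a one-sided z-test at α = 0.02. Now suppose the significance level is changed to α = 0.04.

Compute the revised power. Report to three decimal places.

Power ≈ 0.585

δ = d·√(n/2) = 1.05 × √(7/2) = 1.9644 (unchanged). New critical value: z_{0.04} = 1.751.
Revised power = Φ(δ − 1.751) = Φ(0.214) = 0.5846.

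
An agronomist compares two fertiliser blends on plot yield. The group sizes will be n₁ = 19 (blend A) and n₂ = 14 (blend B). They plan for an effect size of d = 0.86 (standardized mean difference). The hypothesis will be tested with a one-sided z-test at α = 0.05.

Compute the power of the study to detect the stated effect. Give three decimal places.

Power ≈ 0.787

Noncentrality parameter: δ = d / √(1/n₁ + 1/n₂) = 0.86 / √(1/19 + 1/14) = 2.4416
Critical value for a one-sided test at α = 0.05: z_α = 1.645.
Power = P(Z > 1.645 − δ) = Φ(0.797) = 0.7872.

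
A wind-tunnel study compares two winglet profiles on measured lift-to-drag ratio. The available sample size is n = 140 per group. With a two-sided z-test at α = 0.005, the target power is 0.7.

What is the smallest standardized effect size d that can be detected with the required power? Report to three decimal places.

d ≈ 0.398

Need Φ(δ − 2.807) = 0.7, so δ = 2.807 + 0.524 = 3.331.
(Lower-tail contribution to power is negligible for δ > 0.)
δ = d·√(n/2) ⇒ d = δ/√(n/2) = 3.331/√(140/2) = 0.3982.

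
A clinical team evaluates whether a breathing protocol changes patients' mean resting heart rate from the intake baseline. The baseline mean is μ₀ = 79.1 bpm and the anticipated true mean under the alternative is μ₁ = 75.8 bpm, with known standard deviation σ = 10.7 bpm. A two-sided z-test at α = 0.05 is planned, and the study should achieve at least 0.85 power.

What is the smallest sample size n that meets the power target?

Standardized effect: d = |μ₁ − μ₀| / σ = |75.8 − 79.1| / 10.7 = 0.3084
For power 0.85 need Φ(δ − z_{0.025}) = 0.85, so δ = z_{0.025} + z_{0.15} = 1.960 + 1.036 = 2.996.
(The Φ(−δ − z_{α/2}) term is vanishingly small for δ > 0 and is dropped in the standard sample-size formula.)
δ = d·√n ⇒ n = (δ/d)² = (2.996 / 0.3084)² = 94.39.
Rounding up, n = 95.

n = 95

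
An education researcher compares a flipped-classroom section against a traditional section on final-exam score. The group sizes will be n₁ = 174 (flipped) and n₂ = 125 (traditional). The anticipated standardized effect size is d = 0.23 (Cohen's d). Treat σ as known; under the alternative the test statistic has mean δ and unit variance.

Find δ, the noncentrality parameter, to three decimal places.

The noncentrality parameter scales effect size by the design's sample-size factor: δ = d / √(1/n₁ + 1/n₂) = 0.23 / √(1/174 + 1/125) = 1.9617

δ ≈ 1.962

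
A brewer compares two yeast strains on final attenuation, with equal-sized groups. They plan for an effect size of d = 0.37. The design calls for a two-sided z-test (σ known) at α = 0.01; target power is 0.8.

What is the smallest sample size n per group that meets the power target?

Set Φ(δ − 2.576) = 0.8; then δ − 2.576 = Φ⁻¹(0.8) = 0.842, giving δ = 3.417.
(For δ > 0 the lower-tail rejection region contributes negligibly to power, so the one-term inversion is standard.)
δ = d·√(n/2) ⇒ n = 2(δ/d)² = 2 × (3.417 / 0.37)² = 170.62.
Round up to the next whole unit.

n = 171 per group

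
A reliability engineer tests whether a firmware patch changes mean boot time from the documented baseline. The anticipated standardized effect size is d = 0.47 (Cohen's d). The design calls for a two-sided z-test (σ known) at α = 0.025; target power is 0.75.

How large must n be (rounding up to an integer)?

n = 39

Set Φ(δ − 2.241) = 0.75; then δ − 2.241 = Φ⁻¹(0.75) = 0.674, giving δ = 2.916.
(The Φ(−δ − z_{α/2}) term is vanishingly small for δ > 0 and is dropped in the standard sample-size formula.)
δ = d·√n ⇒ n = (δ/d)² = (2.916 / 0.47)² = 38.49.
Round up to the next whole unit.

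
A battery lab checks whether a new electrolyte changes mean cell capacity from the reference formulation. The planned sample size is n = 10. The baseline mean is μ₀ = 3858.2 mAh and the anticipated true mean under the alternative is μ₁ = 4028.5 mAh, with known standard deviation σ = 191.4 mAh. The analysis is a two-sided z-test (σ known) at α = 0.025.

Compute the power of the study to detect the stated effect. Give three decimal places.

Power ≈ 0.716

Standardized effect: d = |μ₁ − μ₀| / σ = |4028.5 − 3858.2| / 191.4 = 0.8898
Noncentrality parameter: δ = d·√n = 0.8898 × √10 = 2.8137
Critical value for a two-sided test at α = 0.025: z_{α/2} = 2.241.
Power = Φ(δ − 2.241) + Φ(−δ − 2.241) = Φ(0.572) + Φ(-5.055) = 0.7164 + 0.0000 = 0.7164.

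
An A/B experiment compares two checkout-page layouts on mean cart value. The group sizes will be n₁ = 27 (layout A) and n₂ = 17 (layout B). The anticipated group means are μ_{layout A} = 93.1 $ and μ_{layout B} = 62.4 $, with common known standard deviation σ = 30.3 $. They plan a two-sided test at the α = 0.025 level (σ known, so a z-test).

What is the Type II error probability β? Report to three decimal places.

Standardized effect: d = |μ_{layout A} − μ_{layout B}| / σ = |93.1 − 62.4| / 30.3 = 1.0132
Noncentrality parameter: δ = d / √(1/n₁ + 1/n₂) = 1.0132 / √(1/27 + 1/17) = 3.2725
Critical value for a two-sided test at α = 0.025: z_{α/2} = 2.241.
Power = Φ(δ − 2.241) + Φ(−δ − 2.241) = Φ(1.031) + Φ(-5.514) = 0.8487 + 0.0000 = 0.8487.
Type II error: β = 1 − power = 1 − 0.8487 = 0.1513.

β ≈ 0.151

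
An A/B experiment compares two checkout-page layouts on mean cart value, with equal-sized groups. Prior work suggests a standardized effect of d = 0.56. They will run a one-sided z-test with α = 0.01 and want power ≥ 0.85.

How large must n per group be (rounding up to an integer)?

For power 0.85 need Φ(δ − z_{0.01}) = 0.85, so δ = z_{0.01} + z_{0.15} = 2.326 + 1.036 = 3.363.
δ = d·√(n/2) ⇒ n = 2(δ/d)² = 2 × (3.363 / 0.56)² = 72.12.
Rounding up, n = 73 per group.

n = 73 per group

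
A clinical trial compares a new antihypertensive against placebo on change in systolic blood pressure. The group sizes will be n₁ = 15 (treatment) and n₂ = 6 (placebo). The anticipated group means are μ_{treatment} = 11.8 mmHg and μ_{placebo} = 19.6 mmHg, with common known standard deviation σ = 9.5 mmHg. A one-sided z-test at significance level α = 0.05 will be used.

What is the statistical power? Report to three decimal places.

Power ≈ 0.522

Standardized effect: d = |μ_{treatment} − μ_{placebo}| / σ = |11.8 − 19.6| / 9.5 = 0.8211
Noncentrality parameter: δ = d / √(1/n₁ + 1/n₂) = 0.8211 / √(1/15 + 1/6) = 1.6997
One-sided α = 0.05 → critical value z_{0.05} = 1.645.
Power = P(Z > 1.645 − δ) = Φ(0.055) = 0.5219.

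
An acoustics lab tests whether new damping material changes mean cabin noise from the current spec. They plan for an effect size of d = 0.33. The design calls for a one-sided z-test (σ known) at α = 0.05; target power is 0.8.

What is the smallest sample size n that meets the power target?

n = 57

For power 0.8 need Φ(δ − z_{0.05}) = 0.8, so δ = z_{0.05} + z_{0.20} = 1.645 + 0.842 = 2.486.
δ = d·√n ⇒ n = (δ/d)² = (2.486 / 0.33)² = 56.77.
Round up to the next whole unit.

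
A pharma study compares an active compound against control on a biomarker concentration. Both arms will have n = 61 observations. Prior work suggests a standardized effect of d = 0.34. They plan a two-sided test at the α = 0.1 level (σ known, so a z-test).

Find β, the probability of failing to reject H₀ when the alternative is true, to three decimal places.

β ≈ 0.408

Noncentrality parameter: λ = d·√(n/2) = 0.34 × √(61/2) = 1.8777
Critical value for a two-sided test at α = 0.1: z_{α/2} = 1.645.
Power = Φ(λ − 1.645) + Φ(−λ − 1.645) = Φ(0.233) + Φ(-3.523) = 0.5921 + 0.0002 = 0.5923.
Type II error: β = 1 − power = 1 − 0.5923 = 0.4077.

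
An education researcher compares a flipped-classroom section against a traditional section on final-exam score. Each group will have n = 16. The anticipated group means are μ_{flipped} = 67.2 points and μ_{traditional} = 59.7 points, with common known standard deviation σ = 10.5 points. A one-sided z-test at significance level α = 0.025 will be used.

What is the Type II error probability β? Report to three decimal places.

β ≈ 0.476

Standardized effect: d = |μ_{flipped} − μ_{traditional}| / σ = |67.2 − 59.7| / 10.5 = 0.7143
Noncentrality parameter: δ = d·√(n/2) = 0.7143 × √(16/2) = 2.0203
Critical value for a one-sided test at α = 0.025: z_α = 1.960.
Power = P(Z > 1.960 − δ) = Φ(0.060) = 0.5241.
Type II error: β = 1 − power = 1 − 0.5241 = 0.4759.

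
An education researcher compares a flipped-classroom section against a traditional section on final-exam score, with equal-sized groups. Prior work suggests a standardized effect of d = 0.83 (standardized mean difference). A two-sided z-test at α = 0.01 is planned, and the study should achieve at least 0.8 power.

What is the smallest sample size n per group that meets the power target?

For power 0.8 need Φ(δ − z_{0.005}) = 0.8, so δ = z_{0.005} + z_{0.20} = 2.576 + 0.842 = 3.417.
(For δ > 0 the lower-tail rejection region contributes negligibly to power, so the one-term inversion is standard.)
δ = d·√(n/2) ⇒ n = 2(δ/d)² = 2 × (3.417 / 0.83)² = 33.91.
Rounding up, n = 34 per group.

n = 34 per group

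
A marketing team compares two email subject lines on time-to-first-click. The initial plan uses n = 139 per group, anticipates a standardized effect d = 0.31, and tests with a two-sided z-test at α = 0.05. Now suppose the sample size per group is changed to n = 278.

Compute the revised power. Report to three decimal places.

With n = 278 per group: δ = d·√(n/2) = 0.31 × √(278/2) = 3.6548. Critical value z_{0.025} = 1.960.
Revised power = Φ(δ − 1.960) + Φ(−δ − 1.960) = Φ(1.695) + Φ(-5.615) = 0.9550 + 0.0000 = 0.9550.

Power ≈ 0.955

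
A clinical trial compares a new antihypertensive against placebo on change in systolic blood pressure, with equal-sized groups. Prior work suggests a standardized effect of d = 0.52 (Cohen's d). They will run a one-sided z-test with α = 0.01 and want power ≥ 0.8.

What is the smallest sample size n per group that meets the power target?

n = 75 per group

Set Φ(δ − 2.326) = 0.8; then δ − 2.326 = Φ⁻¹(0.8) = 0.842, giving δ = 3.168.
δ = d·√(n/2) ⇒ n = 2(δ/d)² = 2 × (3.168 / 0.52)² = 74.23.
Rounding up, n = 75 per group.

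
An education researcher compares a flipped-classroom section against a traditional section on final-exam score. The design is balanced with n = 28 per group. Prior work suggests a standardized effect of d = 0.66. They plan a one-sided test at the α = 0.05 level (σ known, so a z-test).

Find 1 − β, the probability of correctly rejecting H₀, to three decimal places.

Noncentrality parameter: δ = d·√(n/2) = 0.66 × √(28/2) = 2.4695
One-sided α = 0.05 → critical value z_{0.05} = 1.645.
Power = P(Z > 1.645 − δ) = Φ(0.825) = 0.7952.

Power ≈ 0.795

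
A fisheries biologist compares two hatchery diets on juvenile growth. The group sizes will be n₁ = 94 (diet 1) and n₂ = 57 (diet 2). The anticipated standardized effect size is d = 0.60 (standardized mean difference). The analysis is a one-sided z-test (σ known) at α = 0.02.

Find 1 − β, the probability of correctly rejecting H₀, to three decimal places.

Noncentrality parameter: δ = d / √(1/n₁ + 1/n₂) = 0.60 / √(1/94 + 1/57) = 3.5741
One-sided α = 0.02 → critical value z_{0.02} = 2.054.
Power = Φ(δ − 2.054) = Φ(1.520) = 0.9358.

Power ≈ 0.936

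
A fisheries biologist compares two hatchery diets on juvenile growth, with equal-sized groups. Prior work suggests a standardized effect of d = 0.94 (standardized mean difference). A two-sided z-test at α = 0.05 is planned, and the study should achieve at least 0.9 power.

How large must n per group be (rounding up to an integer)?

Set Φ(δ − 1.960) = 0.9; then δ − 1.960 = Φ⁻¹(0.9) = 1.282, giving δ = 3.242.
(The Φ(−δ − z_{α/2}) term is vanishingly small for δ > 0 and is dropped in the standard sample-size formula.)
δ = d·√(n/2) ⇒ n = 2(δ/d)² = 2 × (3.242 / 0.94)² = 23.78.
Rounding up, n = 24 per group.

n = 24 per group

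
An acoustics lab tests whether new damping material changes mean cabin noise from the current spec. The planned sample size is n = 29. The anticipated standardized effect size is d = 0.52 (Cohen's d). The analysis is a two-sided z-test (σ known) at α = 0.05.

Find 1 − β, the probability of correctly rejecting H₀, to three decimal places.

Power ≈ 0.800

Noncentrality parameter: δ = d·√n = 0.52 × √29 = 2.8003
Critical value for a two-sided test at α = 0.05: z_{α/2} = 1.960.
Power = Φ(δ − 1.960) + Φ(−δ − 1.960) = Φ(0.840) + Φ(-4.760) = 0.7996 + 0.0000 = 0.7996.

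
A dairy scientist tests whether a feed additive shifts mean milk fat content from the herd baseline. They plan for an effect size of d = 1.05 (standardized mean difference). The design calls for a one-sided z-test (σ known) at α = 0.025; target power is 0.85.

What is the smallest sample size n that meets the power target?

Set Φ(δ − 1.960) = 0.85; then δ − 1.960 = Φ⁻¹(0.85) = 1.036, giving δ = 2.996.
δ = d·√n ⇒ n = (δ/d)² = (2.996 / 1.05)² = 8.14.
Round up to the next whole unit.

n = 9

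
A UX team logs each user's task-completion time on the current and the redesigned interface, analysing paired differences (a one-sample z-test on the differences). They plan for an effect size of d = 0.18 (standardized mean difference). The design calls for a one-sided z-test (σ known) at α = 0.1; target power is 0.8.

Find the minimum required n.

n = 140

For power 0.8 need Φ(δ − z_{0.1}) = 0.8, so δ = z_{0.1} + z_{0.20} = 1.282 + 0.842 = 2.123.
δ = d·√n ⇒ n = (δ/d)² = (2.123 / 0.18)² = 139.13.
Rounding up, n = 140.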